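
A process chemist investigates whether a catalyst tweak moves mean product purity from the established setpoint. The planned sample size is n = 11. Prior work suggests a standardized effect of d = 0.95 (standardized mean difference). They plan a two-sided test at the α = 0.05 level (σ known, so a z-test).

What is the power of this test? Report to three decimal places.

Noncentrality parameter: δ = d·√n = 0.95 × √11 = 3.1508
Two-sided α = 0.05 → critical value z_{0.025} = 1.960.
Power = Φ(δ − 1.960) + Φ(−δ − 1.960) = Φ(1.191) + Φ(-5.111) = 0.8831 + 0.0000 = 0.8831.

Power ≈ 0.883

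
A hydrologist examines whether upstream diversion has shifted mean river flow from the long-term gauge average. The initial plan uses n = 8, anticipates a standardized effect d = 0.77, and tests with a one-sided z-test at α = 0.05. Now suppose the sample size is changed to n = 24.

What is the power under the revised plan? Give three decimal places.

Power ≈ 0.983

With n = 24: δ = d·√n = 0.77 × √24 = 3.7722. Critical value z_{0.05} = 1.645.
Revised power = Φ(δ − 1.645) = Φ(2.127) = 0.9833.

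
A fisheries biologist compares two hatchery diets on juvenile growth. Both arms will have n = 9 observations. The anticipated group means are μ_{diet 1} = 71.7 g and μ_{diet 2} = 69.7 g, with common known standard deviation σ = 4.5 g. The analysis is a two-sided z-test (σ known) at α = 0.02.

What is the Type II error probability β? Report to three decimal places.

Standardized effect: d = |μ_{diet 1} − μ_{diet 2}| / σ = |71.7 − 69.7| / 4.5 = 0.4444
Noncentrality parameter: δ = d·√(n/2) = 0.4444 × √(9/2) = 0.9428
Critical value for a two-sided test at α = 0.02: z_{α/2} = 2.326.
Power = Φ(δ − 2.326) + Φ(−δ − 2.326) = Φ(-1.384) + Φ(-3.269) = 0.0832 + 0.0005 = 0.0838.
Type II error: β = 1 − power = 1 − 0.0838 = 0.9162.

β ≈ 0.916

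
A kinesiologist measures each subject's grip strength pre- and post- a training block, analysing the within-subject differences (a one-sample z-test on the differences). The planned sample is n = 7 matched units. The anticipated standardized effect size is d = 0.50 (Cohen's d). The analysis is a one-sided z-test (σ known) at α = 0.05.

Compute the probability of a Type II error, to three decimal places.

Noncentrality parameter: δ = d·√n = 0.50 × √7 = 1.3229
Critical value for a one-sided test at α = 0.05: z_α = 1.645.
Power = P(Z > 1.645 − δ) = Φ(-0.322) = 0.3737.
Type II error: β = 1 − power = 1 − 0.3737 = 0.6263.

β ≈ 0.626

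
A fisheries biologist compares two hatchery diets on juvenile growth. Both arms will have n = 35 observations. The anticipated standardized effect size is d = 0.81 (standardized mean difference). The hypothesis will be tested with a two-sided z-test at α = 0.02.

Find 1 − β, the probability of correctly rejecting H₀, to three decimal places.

Noncentrality parameter: δ = d·√(n/2) = 0.81 × √(35/2) = 3.3885
Critical value for a two-sided test at α = 0.02: z_{α/2} = 2.326.
Power = Φ(δ − 2.326) + Φ(−δ − 2.326) = Φ(1.062) + Φ(-5.715) = 0.8559 + 0.0000 = 0.8559.

Power ≈ 0.856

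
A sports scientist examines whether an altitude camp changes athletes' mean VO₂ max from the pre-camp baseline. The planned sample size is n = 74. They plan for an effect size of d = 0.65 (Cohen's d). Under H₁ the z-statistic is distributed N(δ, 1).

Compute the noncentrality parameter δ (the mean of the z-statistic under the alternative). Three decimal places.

The noncentrality parameter scales effect size by the design's sample-size factor: δ = d·√n = 0.65 × √74 = 5.5915

δ ≈ 5.592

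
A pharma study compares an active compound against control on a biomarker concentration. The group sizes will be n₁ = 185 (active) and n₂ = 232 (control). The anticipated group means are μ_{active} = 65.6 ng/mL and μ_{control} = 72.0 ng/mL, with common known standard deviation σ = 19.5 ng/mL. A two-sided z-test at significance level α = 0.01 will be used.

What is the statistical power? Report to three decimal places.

Power ≈ 0.775

Standardized effect: d = |μ_{active} − μ_{control}| / σ = |65.6 − 72.0| / 19.5 = 0.3282
Noncentrality parameter: δ = d / √(1/n₁ + 1/n₂) = 0.3282 / √(1/185 + 1/232) = 3.3297
Two-sided α = 0.01 → critical value z_{0.005} = 2.576.
Power = Φ(δ − 2.576) + Φ(−δ − 2.576) = Φ(0.754) + Φ(-5.906) = 0.7745 + 0.0000 = 0.7745.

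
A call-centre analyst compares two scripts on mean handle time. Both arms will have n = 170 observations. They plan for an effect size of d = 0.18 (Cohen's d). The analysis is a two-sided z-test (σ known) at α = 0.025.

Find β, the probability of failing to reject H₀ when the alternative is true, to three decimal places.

β ≈ 0.720

Noncentrality parameter: δ = d·√(n/2) = 0.18 × √(170/2) = 1.6595
Critical value for a two-sided test at α = 0.025: z_{α/2} = 2.241.
Power = Φ(δ − 2.241) + Φ(−δ − 2.241) = Φ(-0.582) + Φ(-3.901) = 0.2803 + 0.0000 = 0.2804.
Type II error: β = 1 − power = 1 − 0.2804 = 0.7196.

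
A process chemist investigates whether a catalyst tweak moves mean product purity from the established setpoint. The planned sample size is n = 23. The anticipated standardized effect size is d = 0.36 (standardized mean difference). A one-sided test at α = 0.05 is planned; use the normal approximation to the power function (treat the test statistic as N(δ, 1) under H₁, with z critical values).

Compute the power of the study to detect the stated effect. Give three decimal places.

Power ≈ 0.533

Noncentrality parameter: δ = d·√n = 0.36 × √23 = 1.7265
Critical value for a one-sided test at α = 0.05: z_α = 1.645.
Power = Φ(δ − 1.645) = Φ(0.082) = 0.5325.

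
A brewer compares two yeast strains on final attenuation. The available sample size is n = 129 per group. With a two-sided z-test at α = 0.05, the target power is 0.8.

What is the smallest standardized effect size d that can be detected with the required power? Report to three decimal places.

Required noncentrality: δ = z_{0.025} + z_{0.20} = 1.960 + 0.842 = 2.802.
(Lower-tail contribution to power is negligible for δ > 0.)
δ = d·√(n/2) ⇒ d = δ/√(n/2) = 2.802/√(129/2) = 0.3488.

d ≈ 0.349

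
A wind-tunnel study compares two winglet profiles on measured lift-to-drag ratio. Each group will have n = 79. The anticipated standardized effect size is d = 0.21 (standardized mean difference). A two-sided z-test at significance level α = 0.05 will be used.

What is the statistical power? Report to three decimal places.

Noncentrality parameter: δ = d·√(n/2) = 0.21 × √(79/2) = 1.3198
Two-sided α = 0.05 → critical value z_{0.025} = 1.960.
Power = Φ(δ − 1.960) + Φ(−δ − 1.960) = Φ(-0.640) + Φ(-3.280) = 0.2610 + 0.0005 = 0.2616.

Power ≈ 0.262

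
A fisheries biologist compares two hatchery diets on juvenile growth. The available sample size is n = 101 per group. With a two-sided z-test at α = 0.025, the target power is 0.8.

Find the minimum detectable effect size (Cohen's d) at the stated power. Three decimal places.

d ≈ 0.434

Required noncentrality: δ = z_{0.0125} + z_{0.20} = 2.241 + 0.842 = 3.083.
(Lower-tail contribution to power is negligible for δ > 0.)
δ = d·√(n/2) ⇒ d = δ/√(n/2) = 3.083/√(101/2) = 0.4338.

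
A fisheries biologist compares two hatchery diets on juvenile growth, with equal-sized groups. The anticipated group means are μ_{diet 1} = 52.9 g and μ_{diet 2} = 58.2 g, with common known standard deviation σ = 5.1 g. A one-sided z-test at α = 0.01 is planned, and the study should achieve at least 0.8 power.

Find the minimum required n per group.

Standardized effect: d = |μ_{diet 1} − μ_{diet 2}| / σ = |52.9 − 58.2| / 5.1 = 1.0392
Set Φ(δ − 2.326) = 0.8; then δ − 2.326 = Φ⁻¹(0.8) = 0.842, giving δ = 3.168.
δ = d·√(n/2) ⇒ n = 2(δ/d)² = 2 × (3.168 / 1.0392)² = 18.59.
Rounding up, n = 19 per group.

n = 19 per group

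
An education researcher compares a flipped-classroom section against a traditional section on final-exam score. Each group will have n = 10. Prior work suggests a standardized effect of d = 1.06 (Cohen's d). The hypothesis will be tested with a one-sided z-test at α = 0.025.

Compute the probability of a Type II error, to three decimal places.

β ≈ 0.341

Noncentrality parameter: δ = d·√(n/2) = 1.06 × √(10/2) = 2.3702
One-sided α = 0.025 → critical value z_{0.025} = 1.960.
Power = P(Z > 1.960 − δ) = Φ(0.410) = 0.6592.
Type II error: β = 1 − power = 1 − 0.6592 = 0.3408.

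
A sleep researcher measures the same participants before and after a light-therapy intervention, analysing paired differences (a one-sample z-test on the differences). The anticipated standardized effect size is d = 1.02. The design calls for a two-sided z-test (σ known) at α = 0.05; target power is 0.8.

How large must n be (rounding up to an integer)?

n = 8

Set Φ(δ − 1.960) = 0.8; then δ − 1.960 = Φ⁻¹(0.8) = 0.842, giving δ = 2.802.
(The Φ(−δ − z_{α/2}) term is vanishingly small for δ > 0 and is dropped in the standard sample-size formula.)
δ = d·√n ⇒ n = (δ/d)² = (2.802 / 1.02)² = 7.54.
Round up to the next whole unit.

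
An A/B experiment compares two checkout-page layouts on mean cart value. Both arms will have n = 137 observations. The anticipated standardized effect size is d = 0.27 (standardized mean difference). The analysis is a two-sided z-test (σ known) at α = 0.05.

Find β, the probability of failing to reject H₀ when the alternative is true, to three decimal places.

Noncentrality parameter: δ = d·√(n/2) = 0.27 × √(137/2) = 2.2346
Critical value for a two-sided test at α = 0.05: z_{α/2} = 1.960.
Power = Φ(δ − 1.960) + Φ(−δ − 1.960) = Φ(0.275) + Φ(-4.195) = 0.6082 + 0.0000 = 0.6082.
Type II error: β = 1 − power = 1 − 0.6082 = 0.3918.

β ≈ 0.392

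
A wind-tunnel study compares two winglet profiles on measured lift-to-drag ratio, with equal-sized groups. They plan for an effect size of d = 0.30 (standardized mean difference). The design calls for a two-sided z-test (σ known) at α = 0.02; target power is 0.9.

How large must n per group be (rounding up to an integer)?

For power 0.9 need Φ(δ − z_{0.01}) = 0.9, so δ = z_{0.01} + z_{0.10} = 2.326 + 1.282 = 3.608.
(Ignoring the negligible lower-tail rejection probability gives the usual closed-form inversion.)
δ = d·√(n/2) ⇒ n = 2(δ/d)² = 2 × (3.608 / 0.30)² = 289.27.
Rounding up, n = 290 per group.

n = 290 per group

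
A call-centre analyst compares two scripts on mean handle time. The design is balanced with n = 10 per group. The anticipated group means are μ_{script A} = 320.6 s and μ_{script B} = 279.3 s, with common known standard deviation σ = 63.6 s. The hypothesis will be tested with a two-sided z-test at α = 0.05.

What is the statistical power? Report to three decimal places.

Power ≈ 0.306

Standardized effect: d = |μ_{script A} − μ_{script B}| / σ = |320.6 − 279.3| / 63.6 = 0.6494
Noncentrality parameter: δ = d·√(n/2) = 0.6494 × √(10/2) = 1.4520
Critical value for a two-sided test at α = 0.05: z_{α/2} = 1.960.
Power = Φ(δ − 1.960) + Φ(−δ − 1.960) = Φ(-0.508) + Φ(-3.412) = 0.3058 + 0.0003 = 0.3061.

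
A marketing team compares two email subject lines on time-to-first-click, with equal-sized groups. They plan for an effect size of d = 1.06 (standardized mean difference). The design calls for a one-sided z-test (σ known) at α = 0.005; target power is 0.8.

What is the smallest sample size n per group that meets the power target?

n = 21 per group

For power 0.8 need Φ(δ − z_{0.005}) = 0.8, so δ = z_{0.005} + z_{0.20} = 2.576 + 0.842 = 3.417.
δ = d·√(n/2) ⇒ n = 2(δ/d)² = 2 × (3.417 / 1.06)² = 20.79.
Rounding up, n = 21 per group.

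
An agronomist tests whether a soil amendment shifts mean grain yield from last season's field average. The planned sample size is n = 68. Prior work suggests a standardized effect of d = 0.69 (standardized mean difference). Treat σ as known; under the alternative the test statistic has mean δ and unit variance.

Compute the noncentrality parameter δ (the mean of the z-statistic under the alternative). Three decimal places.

δ ≈ 5.690

δ = d·√n = 0.69 × √68 = 5.6899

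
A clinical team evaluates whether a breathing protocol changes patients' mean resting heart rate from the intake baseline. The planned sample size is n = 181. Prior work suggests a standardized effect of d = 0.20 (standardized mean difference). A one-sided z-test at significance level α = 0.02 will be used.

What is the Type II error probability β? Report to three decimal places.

Noncentrality parameter: δ = d·√n = 0.20 × √181 = 2.6907
One-sided α = 0.02 → critical value z_{0.02} = 2.054.
Power = P(Z > 2.054 − δ) = Φ(0.637) = 0.7379.
Type II error: β = 1 − power = 1 − 0.7379 = 0.2621.

β ≈ 0.262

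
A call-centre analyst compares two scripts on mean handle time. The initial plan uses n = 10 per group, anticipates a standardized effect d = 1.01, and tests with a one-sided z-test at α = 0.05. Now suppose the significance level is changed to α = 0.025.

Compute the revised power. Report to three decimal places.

δ = d·√(n/2) = 1.01 × √(10/2) = 2.2584 (unchanged). New critical value: z_{0.025} = 1.960.
Revised power = P(Z > 1.960 − δ) = Φ(0.298) = 0.6173.

Power ≈ 0.617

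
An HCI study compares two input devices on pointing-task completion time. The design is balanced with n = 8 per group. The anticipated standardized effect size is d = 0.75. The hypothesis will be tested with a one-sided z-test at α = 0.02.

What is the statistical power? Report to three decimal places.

Noncentrality parameter: δ = d·√(n/2) = 0.75 × √(8/2) = 1.5000
One-sided α = 0.02 → critical value z_{0.02} = 2.054.
Power = Φ(δ − 2.054) = Φ(-0.554) = 0.2899.

Power ≈ 0.290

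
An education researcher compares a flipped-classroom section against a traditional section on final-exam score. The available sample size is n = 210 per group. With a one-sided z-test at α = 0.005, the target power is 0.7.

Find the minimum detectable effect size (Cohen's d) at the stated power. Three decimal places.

Need Φ(δ − 2.576) = 0.7, so δ = 2.576 + 0.524 = 3.100.
δ = d·√(n/2) ⇒ d = δ/√(n/2) = 3.100/√(210/2) = 0.3026.

d ≈ 0.303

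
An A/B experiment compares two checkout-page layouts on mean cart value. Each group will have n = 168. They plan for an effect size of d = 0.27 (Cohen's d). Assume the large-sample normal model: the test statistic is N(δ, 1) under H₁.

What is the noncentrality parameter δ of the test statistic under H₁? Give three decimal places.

δ ≈ 2.475

The noncentrality parameter scales effect size by the design's sample-size factor: δ = d·√(n/2) = 0.27 × √(168/2) = 2.4746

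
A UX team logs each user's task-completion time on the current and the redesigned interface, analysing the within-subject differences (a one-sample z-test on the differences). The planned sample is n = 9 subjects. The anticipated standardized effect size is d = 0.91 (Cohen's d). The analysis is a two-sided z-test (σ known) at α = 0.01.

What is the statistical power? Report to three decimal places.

Noncentrality parameter: δ = d·√n = 0.91 × √9 = 2.7300
Two-sided α = 0.01 → critical value z_{0.005} = 2.576.
Power = Φ(δ − 2.576) + Φ(−δ − 2.576) = Φ(0.154) + Φ(-5.306) = 0.5613 + 0.0000 = 0.5613.

Power ≈ 0.561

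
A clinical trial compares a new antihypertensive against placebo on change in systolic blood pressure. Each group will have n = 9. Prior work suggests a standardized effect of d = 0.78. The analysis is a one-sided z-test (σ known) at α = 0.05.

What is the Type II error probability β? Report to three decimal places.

Noncentrality parameter: δ = d·√(n/2) = 0.78 × √(9/2) = 1.6546
Critical value for a one-sided test at α = 0.05: z_α = 1.645.
Power = Φ(δ − 1.645) = Φ(0.010) = 0.5039.
Type II error: β = 1 − power = 1 − 0.5039 = 0.4961.

β ≈ 0.496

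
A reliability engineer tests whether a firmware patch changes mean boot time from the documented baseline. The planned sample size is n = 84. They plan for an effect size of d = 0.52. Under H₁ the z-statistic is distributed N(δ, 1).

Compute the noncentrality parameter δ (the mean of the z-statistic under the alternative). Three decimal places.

The noncentrality parameter scales effect size by the design's sample-size factor: δ = d·√n = 0.52 × √84 = 4.7659

δ ≈ 4.766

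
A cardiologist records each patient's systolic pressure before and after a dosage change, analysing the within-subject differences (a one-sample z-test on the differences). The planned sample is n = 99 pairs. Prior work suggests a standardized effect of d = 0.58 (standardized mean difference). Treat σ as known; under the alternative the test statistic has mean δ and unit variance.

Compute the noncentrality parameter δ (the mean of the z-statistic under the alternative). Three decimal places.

The noncentrality parameter scales effect size by the design's sample-size factor: δ = d·√n = 0.58 × √99 = 5.7709

δ ≈ 5.771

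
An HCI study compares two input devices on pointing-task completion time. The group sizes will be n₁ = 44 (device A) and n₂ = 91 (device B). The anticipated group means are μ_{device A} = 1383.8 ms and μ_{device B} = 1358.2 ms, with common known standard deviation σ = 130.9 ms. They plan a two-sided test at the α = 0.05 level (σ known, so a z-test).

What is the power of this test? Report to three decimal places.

Power ≈ 0.187

Standardized effect: d = |μ_{device A} − μ_{device B}| / σ = |1383.8 − 1358.2| / 130.9 = 0.1956
Noncentrality parameter: δ = d / √(1/n₁ + 1/n₂) = 0.1956 / √(1/44 + 1/91) = 1.0651
Critical value for a two-sided test at α = 0.05: z_{α/2} = 1.960.
Power = Φ(δ − 1.960) + Φ(−δ − 1.960) = Φ(-0.895) + Φ(-3.025) = 0.1854 + 0.0012 = 0.1867.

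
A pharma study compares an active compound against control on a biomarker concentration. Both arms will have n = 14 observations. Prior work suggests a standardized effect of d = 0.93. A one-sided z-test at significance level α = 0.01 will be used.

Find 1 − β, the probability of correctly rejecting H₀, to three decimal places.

Power ≈ 0.553

Noncentrality parameter: δ = d·√(n/2) = 0.93 × √(14/2) = 2.4605
One-sided α = 0.01 → critical value z_{0.01} = 2.326.
Power = P(Z > 2.326 − δ) = Φ(0.134) = 0.5534.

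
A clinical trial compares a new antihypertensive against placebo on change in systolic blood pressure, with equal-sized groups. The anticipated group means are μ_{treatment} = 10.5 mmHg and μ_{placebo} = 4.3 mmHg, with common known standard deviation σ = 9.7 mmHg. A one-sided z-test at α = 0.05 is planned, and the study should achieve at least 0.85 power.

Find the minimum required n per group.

n = 36 per group

Standardized effect: d = |μ_{treatment} − μ_{placebo}| / σ = |10.5 − 4.3| / 9.7 = 0.6392
Set Φ(δ − 1.645) = 0.85; then δ − 1.645 = Φ⁻¹(0.85) = 1.036, giving δ = 2.681.
δ = d·√(n/2) ⇒ n = 2(δ/d)² = 2 × (2.681 / 0.6392)² = 35.19.
Rounding up, n = 36 per group.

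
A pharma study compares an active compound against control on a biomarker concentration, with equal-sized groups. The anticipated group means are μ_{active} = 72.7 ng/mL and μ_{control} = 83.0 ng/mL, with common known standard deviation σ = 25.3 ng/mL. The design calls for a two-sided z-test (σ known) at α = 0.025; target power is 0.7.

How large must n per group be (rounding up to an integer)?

Standardized effect: d = |μ_{active} − μ_{control}| / σ = |72.7 − 83.0| / 25.3 = 0.4071
For power 0.7 need Φ(δ − z_{0.0125}) = 0.7, so δ = z_{0.0125} + z_{0.30} = 2.241 + 0.524 = 2.766.
(Ignoring the negligible lower-tail rejection probability gives the usual closed-form inversion.)
δ = d·√(n/2) ⇒ n = 2(δ/d)² = 2 × (2.766 / 0.4071)² = 92.31.
Round up to the next whole unit.

n = 93 per group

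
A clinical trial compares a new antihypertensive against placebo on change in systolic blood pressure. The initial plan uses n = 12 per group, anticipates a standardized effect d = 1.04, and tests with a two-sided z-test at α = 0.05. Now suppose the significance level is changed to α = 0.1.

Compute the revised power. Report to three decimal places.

δ = d·√(n/2) = 1.04 × √(12/2) = 2.5475 (unchanged). New critical value: z_{0.05} = 1.645.
Revised power = Φ(δ − 1.645) + Φ(−δ − 1.645) = Φ(0.903) + Φ(-4.192) = 0.8166 + 0.0000 = 0.8166.

Power ≈ 0.817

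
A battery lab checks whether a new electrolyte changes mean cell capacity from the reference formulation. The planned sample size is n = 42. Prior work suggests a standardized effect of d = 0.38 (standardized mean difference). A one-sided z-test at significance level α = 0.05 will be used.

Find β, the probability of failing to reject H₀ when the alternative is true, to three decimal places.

β ≈ 0.207

Noncentrality parameter: δ = d·√n = 0.38 × √42 = 2.4627
One-sided α = 0.05 → critical value z_{0.05} = 1.645.
Power = Φ(δ − 1.645) = Φ(0.818) = 0.7933.
Type II error: β = 1 − power = 1 − 0.7933 = 0.2067.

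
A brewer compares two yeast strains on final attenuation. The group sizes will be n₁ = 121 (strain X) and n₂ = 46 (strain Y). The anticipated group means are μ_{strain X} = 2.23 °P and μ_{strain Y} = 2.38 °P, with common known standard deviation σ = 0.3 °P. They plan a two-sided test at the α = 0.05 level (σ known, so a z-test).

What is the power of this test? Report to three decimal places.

Standardized effect: d = |μ_{strain X} − μ_{strain Y}| / σ = |2.23 − 2.38| / 0.3 = 0.5000
Noncentrality parameter: δ = d / √(1/n₁ + 1/n₂) = 0.5000 / √(1/121 + 1/46) = 2.8866
Two-sided α = 0.05 → critical value z_{0.025} = 1.960.
Power = Φ(δ − 1.960) + Φ(−δ − 1.960) = Φ(0.927) + Φ(-4.847) = 0.8229 + 0.0000 = 0.8229.

Power ≈ 0.823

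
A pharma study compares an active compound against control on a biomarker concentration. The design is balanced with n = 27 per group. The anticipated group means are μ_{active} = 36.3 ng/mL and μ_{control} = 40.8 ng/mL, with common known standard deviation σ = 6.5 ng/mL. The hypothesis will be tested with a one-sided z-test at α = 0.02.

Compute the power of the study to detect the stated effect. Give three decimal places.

Power ≈ 0.688

Standardized effect: d = |μ_{active} − μ_{control}| / σ = |36.3 − 40.8| / 6.5 = 0.6923
Noncentrality parameter: δ = d·√(n/2) = 0.6923 × √(27/2) = 2.5437
Critical value for a one-sided test at α = 0.02: z_α = 2.054.
Power = P(Z > 2.054 − δ) = Φ(0.490) = 0.6879.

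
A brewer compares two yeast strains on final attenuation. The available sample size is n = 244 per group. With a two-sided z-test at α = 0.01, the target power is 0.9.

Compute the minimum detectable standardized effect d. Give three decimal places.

d ≈ 0.349

Required noncentrality: δ = z_{0.005} + z_{0.10} = 2.576 + 1.282 = 3.857.
(Lower-tail contribution to power is negligible for δ > 0.)
δ = d·√(n/2) ⇒ d = δ/√(n/2) = 3.857/√(244/2) = 0.3492.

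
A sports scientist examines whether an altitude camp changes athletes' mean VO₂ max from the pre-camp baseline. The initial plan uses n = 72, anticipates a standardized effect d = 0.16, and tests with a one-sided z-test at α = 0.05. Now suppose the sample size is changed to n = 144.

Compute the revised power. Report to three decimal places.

Power ≈ 0.608

With n = 144: δ = d·√n = 0.16 × √144 = 1.9200. Critical value z_{0.05} = 1.645.
Revised power = Φ(δ − 1.645) = Φ(0.275) = 0.6084.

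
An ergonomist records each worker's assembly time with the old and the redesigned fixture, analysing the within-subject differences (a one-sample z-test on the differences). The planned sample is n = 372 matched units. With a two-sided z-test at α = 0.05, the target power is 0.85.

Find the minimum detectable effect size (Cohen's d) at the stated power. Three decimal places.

Need Φ(δ − 1.960) = 0.85, so δ = 1.960 + 1.036 = 2.996.
(Lower-tail contribution to power is negligible for δ > 0.)
δ = d·√n ⇒ d = δ/√n = 2.996/√372 = 0.1554.

d ≈ 0.155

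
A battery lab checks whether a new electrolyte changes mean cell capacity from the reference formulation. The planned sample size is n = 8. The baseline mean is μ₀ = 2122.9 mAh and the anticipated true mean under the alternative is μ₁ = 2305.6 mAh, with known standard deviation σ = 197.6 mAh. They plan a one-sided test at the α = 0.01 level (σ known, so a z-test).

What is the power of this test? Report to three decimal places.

Power ≈ 0.614

Standardized effect: d = |μ₁ − μ₀| / σ = |2305.6 − 2122.9| / 197.6 = 0.9246
Noncentrality parameter: δ = d·√n = 0.9246 × √8 = 2.6151
One-sided α = 0.01 → critical value z_{0.01} = 2.326.
Power = P(Z > 2.326 − δ) = Φ(0.289) = 0.6136.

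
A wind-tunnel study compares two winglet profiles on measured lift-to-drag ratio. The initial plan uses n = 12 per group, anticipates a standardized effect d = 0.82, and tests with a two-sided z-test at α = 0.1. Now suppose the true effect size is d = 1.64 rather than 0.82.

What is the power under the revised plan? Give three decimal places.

Power ≈ 0.991

With d = 1.64: δ = d·√(n/2) = 1.64 × √(12/2) = 4.0172. Critical value z_{0.05} = 1.645.
Revised power = Φ(δ − 1.645) + Φ(−δ − 1.645) = Φ(2.372) + Φ(-5.662) = 0.9912 + 0.0000 = 0.9912.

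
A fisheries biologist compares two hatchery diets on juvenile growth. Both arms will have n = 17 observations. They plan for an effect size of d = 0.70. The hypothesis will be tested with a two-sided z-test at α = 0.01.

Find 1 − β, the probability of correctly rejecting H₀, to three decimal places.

Noncentrality parameter: δ = d·√(n/2) = 0.70 × √(17/2) = 2.0408
Critical value for a two-sided test at α = 0.01: z_{α/2} = 2.576.
Power = Φ(δ − 2.576) + Φ(−δ − 2.576) = Φ(-0.535) + Φ(-4.617) = 0.2963 + 0.0000 = 0.2963.

Power ≈ 0.296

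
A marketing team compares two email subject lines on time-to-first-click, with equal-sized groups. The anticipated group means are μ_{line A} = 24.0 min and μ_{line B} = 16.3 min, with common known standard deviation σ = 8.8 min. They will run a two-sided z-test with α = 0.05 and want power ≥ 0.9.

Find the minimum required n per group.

n = 28 per group

Standardized effect: d = |μ_{line A} − μ_{line B}| / σ = |24.0 − 16.3| / 8.8 = 0.8750
Set Φ(δ − 1.960) = 0.9; then δ − 1.960 = Φ⁻¹(0.9) = 1.282, giving δ = 3.242.
(Ignoring the negligible lower-tail rejection probability gives the usual closed-form inversion.)
δ = d·√(n/2) ⇒ n = 2(δ/d)² = 2 × (3.242 / 0.8750)² = 27.45.
Round up to the next whole unit.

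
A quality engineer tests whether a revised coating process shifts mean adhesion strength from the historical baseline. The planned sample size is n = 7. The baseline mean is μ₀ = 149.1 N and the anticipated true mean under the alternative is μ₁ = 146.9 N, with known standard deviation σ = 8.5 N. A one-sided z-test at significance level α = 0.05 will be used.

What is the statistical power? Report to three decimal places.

Standardized effect: d = |μ₁ − μ₀| / σ = |146.9 − 149.1| / 8.5 = 0.2588
Noncentrality parameter: δ = d·√n = 0.2588 × √7 = 0.6848
Critical value for a one-sided test at α = 0.05: z_α = 1.645.
Power = Φ(δ − 1.645) = Φ(-0.960) = 0.1685.

Power ≈ 0.169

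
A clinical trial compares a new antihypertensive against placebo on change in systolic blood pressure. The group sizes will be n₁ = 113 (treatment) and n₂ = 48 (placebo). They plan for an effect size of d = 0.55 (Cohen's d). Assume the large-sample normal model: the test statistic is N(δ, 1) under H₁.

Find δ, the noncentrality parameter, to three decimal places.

δ ≈ 3.192

The noncentrality parameter scales effect size by the design's sample-size factor: δ = d / √(1/n₁ + 1/n₂) = 0.55 / √(1/113 + 1/48) = 3.1923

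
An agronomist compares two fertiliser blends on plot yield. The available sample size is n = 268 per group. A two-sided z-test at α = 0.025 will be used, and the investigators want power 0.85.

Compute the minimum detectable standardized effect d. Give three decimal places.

d ≈ 0.283

Required noncentrality: δ = z_{0.0125} + z_{0.15} = 2.241 + 1.036 = 3.278.
(The second rejection-region term Φ(−δ − z_{α/2}) is negligible and dropped.)
δ = d·√(n/2) ⇒ d = δ/√(n/2) = 3.278/√(268/2) = 0.2832.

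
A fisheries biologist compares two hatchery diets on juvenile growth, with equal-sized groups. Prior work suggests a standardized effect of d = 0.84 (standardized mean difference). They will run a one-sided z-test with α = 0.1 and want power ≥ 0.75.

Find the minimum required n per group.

Set Φ(δ − 1.282) = 0.75; then δ − 1.282 = Φ⁻¹(0.75) = 0.674, giving δ = 1.956.
δ = d·√(n/2) ⇒ n = 2(δ/d)² = 2 × (1.956 / 0.84)² = 10.84.
Round up to the next whole unit.

n = 11 per group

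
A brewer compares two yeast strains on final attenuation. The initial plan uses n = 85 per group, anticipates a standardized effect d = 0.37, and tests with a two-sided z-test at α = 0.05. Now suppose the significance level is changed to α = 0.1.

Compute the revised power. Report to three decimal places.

δ = d·√(n/2) = 0.37 × √(85/2) = 2.4121 (unchanged). New critical value: z_{0.05} = 1.645.
Revised power = Φ(δ − 1.645) + Φ(−δ − 1.645) = Φ(0.767) + Φ(-4.057) = 0.7785 + 0.0000 = 0.7786.

Power ≈ 0.779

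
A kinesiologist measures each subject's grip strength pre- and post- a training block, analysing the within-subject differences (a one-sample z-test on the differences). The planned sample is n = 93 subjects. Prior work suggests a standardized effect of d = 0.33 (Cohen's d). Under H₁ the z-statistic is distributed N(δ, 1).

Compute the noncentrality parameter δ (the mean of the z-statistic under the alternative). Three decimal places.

δ = d·√n = 0.33 × √93 = 3.1824

δ ≈ 3.182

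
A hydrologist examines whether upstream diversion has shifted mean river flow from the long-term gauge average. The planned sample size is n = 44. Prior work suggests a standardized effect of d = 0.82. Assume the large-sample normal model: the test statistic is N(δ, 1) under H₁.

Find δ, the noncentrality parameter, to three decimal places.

δ ≈ 5.439

The noncentrality parameter scales effect size by the design's sample-size factor: δ = d·√n = 0.82 × √44 = 5.4393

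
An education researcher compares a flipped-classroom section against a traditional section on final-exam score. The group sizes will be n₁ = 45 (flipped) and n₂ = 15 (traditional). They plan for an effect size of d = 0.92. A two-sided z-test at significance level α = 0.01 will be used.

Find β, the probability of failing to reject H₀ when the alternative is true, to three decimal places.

β ≈ 0.305

Noncentrality parameter: δ = d / √(1/n₁ + 1/n₂) = 0.92 / √(1/45 + 1/15) = 3.0858
Critical value for a two-sided test at α = 0.01: z_{α/2} = 2.576.
Power = Φ(δ − 2.576) + Φ(−δ − 2.576) = Φ(0.510) + Φ(-5.662) = 0.6950 + 0.0000 = 0.6950.
Type II error: β = 1 − power = 1 − 0.6950 = 0.3050.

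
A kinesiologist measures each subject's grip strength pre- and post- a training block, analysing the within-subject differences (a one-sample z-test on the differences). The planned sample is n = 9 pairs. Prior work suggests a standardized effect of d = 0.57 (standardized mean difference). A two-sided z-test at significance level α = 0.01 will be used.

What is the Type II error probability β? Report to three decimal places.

Noncentrality parameter: δ = d·√n = 0.57 × √9 = 1.7100
Two-sided α = 0.01 → critical value z_{0.005} = 2.576.
Power = Φ(δ − 2.576) + Φ(−δ − 2.576) = Φ(-0.866) + Φ(-4.286) = 0.1933 + 0.0000 = 0.1933.
Type II error: β = 1 − power = 1 − 0.1933 = 0.8067.

β ≈ 0.807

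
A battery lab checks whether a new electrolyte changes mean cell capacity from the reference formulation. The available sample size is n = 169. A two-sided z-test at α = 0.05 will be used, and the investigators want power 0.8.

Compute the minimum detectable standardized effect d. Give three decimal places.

Required noncentrality: δ = z_{0.025} + z_{0.20} = 1.960 + 0.842 = 2.802.
(The second rejection-region term Φ(−δ − z_{α/2}) is negligible and dropped.)
δ = d·√n ⇒ d = δ/√n = 2.802/√169 = 0.2155.

d ≈ 0.216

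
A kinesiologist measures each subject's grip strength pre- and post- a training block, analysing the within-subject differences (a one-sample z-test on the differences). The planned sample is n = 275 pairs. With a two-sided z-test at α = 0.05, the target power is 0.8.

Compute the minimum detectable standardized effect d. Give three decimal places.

Need Φ(δ − 1.960) = 0.8, so δ = 1.960 + 0.842 = 2.802.
(The second rejection-region term Φ(−δ − z_{α/2}) is negligible and dropped.)
δ = d·√n ⇒ d = δ/√n = 2.802/√275 = 0.1689.

d ≈ 0.169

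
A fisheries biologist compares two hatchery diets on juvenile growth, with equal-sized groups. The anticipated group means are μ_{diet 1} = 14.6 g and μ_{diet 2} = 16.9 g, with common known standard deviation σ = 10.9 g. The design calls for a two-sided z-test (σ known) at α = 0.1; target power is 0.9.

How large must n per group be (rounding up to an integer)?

Standardized effect: d = |μ_{diet 1} − μ_{diet 2}| / σ = |14.6 − 16.9| / 10.9 = 0.2110
For power 0.9 need Φ(δ − z_{0.05}) = 0.9, so δ = z_{0.05} + z_{0.10} = 1.645 + 1.282 = 2.926.
(Ignoring the negligible lower-tail rejection probability gives the usual closed-form inversion.)
δ = d·√(n/2) ⇒ n = 2(δ/d)² = 2 × (2.926 / 0.2110)² = 384.68.
Rounding up, n = 385 per group.

n = 385 per group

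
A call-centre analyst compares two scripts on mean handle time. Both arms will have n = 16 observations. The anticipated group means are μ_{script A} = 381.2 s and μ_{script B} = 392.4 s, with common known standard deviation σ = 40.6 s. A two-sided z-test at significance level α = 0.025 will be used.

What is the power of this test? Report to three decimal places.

Standardized effect: d = |μ_{script A} − μ_{script B}| / σ = |381.2 − 392.4| / 40.6 = 0.2759
Noncentrality parameter: δ = d·√(n/2) = 0.2759 × √(16/2) = 0.7803
Critical value for a two-sided test at α = 0.025: z_{α/2} = 2.241.
Power = Φ(δ − 2.241) + Φ(−δ − 2.241) = Φ(-1.461) + Φ(-3.022) = 0.0720 + 0.0013 = 0.0732.

Power ≈ 0.073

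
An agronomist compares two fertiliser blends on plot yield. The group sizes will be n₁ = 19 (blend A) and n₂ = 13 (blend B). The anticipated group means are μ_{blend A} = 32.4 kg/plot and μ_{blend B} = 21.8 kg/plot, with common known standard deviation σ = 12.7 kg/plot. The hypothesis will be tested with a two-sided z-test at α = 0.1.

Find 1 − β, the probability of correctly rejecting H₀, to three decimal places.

Power ≈ 0.750

Standardized effect: d = |μ_{blend A} − μ_{blend B}| / σ = |32.4 − 21.8| / 12.7 = 0.8346
Noncentrality parameter: λ = d / √(1/n₁ + 1/n₂) = 0.8346 / √(1/19 + 1/13) = 2.3189
Critical value for a two-sided test at α = 0.1: z_{α/2} = 1.645.
Power = Φ(λ − 1.645) + Φ(−λ − 1.645) = Φ(0.674) + Φ(-3.964) = 0.7498 + 0.0000 = 0.7499.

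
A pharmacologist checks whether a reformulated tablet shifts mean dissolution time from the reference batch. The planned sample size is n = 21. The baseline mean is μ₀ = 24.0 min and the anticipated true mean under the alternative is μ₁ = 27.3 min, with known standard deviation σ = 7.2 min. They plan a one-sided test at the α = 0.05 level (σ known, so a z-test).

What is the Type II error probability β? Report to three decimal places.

Standardized effect: d = |μ₁ − μ₀| / σ = |27.3 − 24.0| / 7.2 = 0.4583
Noncentrality parameter: δ = d·√n = 0.4583 × √21 = 2.1003
Critical value for a one-sided test at α = 0.05: z_α = 1.645.
Power = P(Z > 1.645 − δ) = Φ(0.455) = 0.6756.
Type II error: β = 1 − power = 1 − 0.6756 = 0.3244.

β ≈ 0.324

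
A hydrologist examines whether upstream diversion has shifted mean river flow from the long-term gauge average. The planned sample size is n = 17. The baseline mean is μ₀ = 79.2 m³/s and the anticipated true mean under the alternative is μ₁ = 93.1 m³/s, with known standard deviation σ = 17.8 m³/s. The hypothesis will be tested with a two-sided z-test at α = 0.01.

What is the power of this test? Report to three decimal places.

Standardized effect: d = |μ₁ − μ₀| / σ = |93.1 − 79.2| / 17.8 = 0.7809
Noncentrality parameter: δ = d·√n = 0.7809 × √17 = 3.2197
Critical value for a two-sided test at α = 0.01: z_{α/2} = 2.576.
Power = Φ(δ − 2.576) + Φ(−δ − 2.576) = Φ(0.644) + Φ(-5.796) = 0.7402 + 0.0000 = 0.7402.

Power ≈ 0.740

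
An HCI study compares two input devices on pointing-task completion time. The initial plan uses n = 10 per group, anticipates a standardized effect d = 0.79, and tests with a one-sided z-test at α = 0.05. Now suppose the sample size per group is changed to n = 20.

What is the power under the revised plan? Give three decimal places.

With n = 20 per group: δ = d·√(n/2) = 0.79 × √(20/2) = 2.4982. Critical value z_{0.05} = 1.645.
Revised power = P(Z > 1.645 − δ) = Φ(0.853) = 0.8033.

Power ≈ 0.803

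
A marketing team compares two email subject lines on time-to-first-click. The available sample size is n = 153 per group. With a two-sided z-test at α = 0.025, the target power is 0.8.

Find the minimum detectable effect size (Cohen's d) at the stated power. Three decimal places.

Required noncentrality: δ = z_{0.0125} + z_{0.20} = 2.241 + 0.842 = 3.083.
(Lower-tail contribution to power is negligible for δ > 0.)
δ = d·√(n/2) ⇒ d = δ/√(n/2) = 3.083/√(153/2) = 0.3525.

d ≈ 0.352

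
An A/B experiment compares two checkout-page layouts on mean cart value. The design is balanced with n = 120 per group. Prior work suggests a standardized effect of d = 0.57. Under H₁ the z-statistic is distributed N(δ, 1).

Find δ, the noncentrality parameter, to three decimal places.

δ = d·√(n/2) = 0.57 × √(120/2) = 4.4152

δ ≈ 4.415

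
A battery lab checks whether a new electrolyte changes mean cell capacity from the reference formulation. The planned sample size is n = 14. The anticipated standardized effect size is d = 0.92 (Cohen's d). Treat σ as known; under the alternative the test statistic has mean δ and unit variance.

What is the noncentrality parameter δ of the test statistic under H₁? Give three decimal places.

δ ≈ 3.442

δ = d·√n = 0.92 × √14 = 3.4423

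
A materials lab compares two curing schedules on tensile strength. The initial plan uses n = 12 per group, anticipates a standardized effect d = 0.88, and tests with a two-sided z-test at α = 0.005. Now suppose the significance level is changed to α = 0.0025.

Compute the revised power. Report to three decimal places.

Power ≈ 0.193

δ = d·√(n/2) = 0.88 × √(12/2) = 2.1556 (unchanged). New critical value: z_{0.0013} = 3.023.
Revised power = Φ(δ − 3.023) + Φ(−δ − 3.023) = Φ(-0.868) + Φ(-5.179) = 0.1928 + 0.0000 = 0.1928.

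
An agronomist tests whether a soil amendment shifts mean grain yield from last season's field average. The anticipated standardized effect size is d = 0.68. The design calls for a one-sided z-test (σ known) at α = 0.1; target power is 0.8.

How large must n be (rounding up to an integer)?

n = 10

For power 0.8 need Φ(δ − z_{0.1}) = 0.8, so δ = z_{0.1} + z_{0.20} = 1.282 + 0.842 = 2.123.
δ = d·√n ⇒ n = (δ/d)² = (2.123 / 0.68)² = 9.75.
Round up to the next whole unit.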